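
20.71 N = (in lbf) 4.656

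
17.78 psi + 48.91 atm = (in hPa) 5.078e+04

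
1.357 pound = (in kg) 0.6155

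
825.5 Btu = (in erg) 8.709e+12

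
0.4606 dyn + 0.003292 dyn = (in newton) 4.639e-06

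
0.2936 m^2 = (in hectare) 2.936e-05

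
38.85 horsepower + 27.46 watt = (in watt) 2.9e+04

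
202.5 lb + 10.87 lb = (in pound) 213.4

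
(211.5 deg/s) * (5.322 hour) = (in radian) 7.072e+04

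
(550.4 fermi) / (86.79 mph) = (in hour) 3.941e-18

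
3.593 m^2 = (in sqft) 38.67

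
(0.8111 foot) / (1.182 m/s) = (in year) 6.632e-09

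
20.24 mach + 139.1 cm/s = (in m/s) 6893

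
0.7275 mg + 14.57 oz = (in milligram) 4.131e+05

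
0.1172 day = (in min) 168.8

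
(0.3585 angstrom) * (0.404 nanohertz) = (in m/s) 1.448e-20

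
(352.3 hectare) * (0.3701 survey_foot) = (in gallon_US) 1.05e+08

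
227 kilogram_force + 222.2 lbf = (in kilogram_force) 327.8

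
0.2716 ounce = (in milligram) 7700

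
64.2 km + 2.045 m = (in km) 64.2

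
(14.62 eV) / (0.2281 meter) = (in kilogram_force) 1.047e-18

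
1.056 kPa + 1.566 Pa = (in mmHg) 7.932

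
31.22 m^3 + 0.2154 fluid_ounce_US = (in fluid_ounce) 1.056e+06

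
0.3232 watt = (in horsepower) 0.0004334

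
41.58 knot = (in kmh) 77.01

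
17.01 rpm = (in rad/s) 1.781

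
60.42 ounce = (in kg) 1.713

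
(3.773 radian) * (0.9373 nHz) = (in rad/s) 3.536e-09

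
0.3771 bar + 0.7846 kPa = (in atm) 0.3799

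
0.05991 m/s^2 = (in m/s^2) 0.05991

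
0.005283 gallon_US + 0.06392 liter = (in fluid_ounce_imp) 2.954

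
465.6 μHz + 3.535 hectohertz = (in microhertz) 3.535e+08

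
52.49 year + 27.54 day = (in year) 52.57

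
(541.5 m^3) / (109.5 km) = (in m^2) 0.004945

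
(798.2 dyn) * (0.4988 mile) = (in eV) 3.999e+19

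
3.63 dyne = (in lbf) 8.161e-06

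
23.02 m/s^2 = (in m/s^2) 23.02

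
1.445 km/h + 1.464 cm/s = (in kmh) 1.498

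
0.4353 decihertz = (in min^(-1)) 2.612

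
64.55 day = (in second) 5.577e+06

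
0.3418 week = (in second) 2.067e+05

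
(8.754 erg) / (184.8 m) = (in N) 4.737e-09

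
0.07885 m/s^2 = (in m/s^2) 0.07885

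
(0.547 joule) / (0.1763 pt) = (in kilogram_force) 896.8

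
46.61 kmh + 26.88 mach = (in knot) 1.782e+04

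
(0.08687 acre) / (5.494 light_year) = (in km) 6.764e-18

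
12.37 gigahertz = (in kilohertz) 1.237e+07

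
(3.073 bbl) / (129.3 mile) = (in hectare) 2.348e-10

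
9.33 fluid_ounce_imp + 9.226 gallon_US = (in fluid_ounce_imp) 1238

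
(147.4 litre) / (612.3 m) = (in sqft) 0.002591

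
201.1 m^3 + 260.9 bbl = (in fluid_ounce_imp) 8.538e+06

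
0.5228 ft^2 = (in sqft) 0.5228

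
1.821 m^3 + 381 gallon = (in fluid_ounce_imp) 1.149e+05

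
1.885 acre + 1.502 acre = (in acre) 3.387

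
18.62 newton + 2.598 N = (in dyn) 2.122e+06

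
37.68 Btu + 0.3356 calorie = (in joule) 3.976e+04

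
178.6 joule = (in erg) 1.786e+09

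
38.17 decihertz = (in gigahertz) 3.817e-09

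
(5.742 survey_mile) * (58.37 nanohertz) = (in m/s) 0.0005394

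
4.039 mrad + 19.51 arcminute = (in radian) 0.009714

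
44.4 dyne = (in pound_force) 9.982e-05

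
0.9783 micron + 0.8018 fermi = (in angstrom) 9783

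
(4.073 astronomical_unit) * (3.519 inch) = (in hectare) 5.446e+06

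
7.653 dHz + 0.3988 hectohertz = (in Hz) 40.65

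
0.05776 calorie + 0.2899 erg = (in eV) 1.508e+18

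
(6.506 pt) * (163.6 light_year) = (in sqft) 3.824e+16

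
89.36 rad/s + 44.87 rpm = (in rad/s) 94.06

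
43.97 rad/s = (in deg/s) 2519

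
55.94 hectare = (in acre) 138.2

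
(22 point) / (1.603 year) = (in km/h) 5.527e-10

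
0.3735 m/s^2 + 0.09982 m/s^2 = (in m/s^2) 0.4733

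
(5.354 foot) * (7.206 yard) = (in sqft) 115.7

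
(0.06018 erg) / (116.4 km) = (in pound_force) 1.162e-14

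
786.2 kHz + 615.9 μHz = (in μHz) 7.862e+11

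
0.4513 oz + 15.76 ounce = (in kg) 0.4596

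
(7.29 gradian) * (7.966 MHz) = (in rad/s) 9.122e+05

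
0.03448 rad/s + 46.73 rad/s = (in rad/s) 46.76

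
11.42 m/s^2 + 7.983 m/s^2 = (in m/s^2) 19.4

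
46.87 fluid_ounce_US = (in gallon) 0.3662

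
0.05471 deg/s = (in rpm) 0.009118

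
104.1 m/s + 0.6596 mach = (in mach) 0.9653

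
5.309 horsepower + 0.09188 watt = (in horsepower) 5.309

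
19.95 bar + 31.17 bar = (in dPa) 5.112e+07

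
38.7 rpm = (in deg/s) 232.2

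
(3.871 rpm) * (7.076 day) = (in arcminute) 8.52e+08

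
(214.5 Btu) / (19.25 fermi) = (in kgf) 1.199e+18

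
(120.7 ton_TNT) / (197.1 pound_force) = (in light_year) 6.088e-08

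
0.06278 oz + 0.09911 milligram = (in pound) 0.003924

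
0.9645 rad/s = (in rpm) 9.21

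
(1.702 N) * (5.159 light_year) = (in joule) 8.307e+16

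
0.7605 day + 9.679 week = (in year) 0.1877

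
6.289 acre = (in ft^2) 2.739e+05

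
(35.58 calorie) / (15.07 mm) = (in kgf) 1007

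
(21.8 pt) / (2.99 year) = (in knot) 1.585e-10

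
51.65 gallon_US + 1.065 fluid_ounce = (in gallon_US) 51.66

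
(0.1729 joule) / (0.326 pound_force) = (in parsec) 3.864e-18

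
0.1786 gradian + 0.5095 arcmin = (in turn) 0.0004701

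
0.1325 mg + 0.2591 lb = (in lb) 0.2591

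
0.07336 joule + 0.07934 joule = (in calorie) 0.0365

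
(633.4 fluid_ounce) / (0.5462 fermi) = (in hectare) 3.429e+09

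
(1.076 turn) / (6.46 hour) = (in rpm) 0.002776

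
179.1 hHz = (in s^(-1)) 1.791e+04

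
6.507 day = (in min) 9370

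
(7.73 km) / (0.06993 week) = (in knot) 0.3553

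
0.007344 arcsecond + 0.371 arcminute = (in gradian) 0.006873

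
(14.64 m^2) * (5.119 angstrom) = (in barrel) 4.714e-08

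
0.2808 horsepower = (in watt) 209.4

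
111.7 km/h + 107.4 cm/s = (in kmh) 115.6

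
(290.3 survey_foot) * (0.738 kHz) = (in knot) 1.269e+05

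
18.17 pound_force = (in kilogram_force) 8.242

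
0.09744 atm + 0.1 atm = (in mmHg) 150.1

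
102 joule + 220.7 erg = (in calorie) 24.38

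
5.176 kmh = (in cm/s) 143.8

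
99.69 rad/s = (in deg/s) 5712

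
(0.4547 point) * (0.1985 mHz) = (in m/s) 3.184e-08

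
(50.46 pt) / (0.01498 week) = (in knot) 3.819e-06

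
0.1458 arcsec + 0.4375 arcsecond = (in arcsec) 0.5833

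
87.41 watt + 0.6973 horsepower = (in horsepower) 0.8145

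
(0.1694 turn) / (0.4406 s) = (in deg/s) 138.4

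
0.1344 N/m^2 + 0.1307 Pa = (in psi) 3.845e-05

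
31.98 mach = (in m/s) 1.089e+04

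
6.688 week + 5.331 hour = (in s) 4.064e+06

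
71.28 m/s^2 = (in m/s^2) 71.28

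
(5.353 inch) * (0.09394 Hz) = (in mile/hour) 0.02857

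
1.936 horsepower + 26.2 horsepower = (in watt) 2.098e+04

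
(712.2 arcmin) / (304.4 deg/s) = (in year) 1.237e-09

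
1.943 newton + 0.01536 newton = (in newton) 1.958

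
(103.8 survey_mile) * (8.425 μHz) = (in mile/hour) 3.148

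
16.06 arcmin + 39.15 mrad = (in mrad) 43.82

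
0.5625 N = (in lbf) 0.1265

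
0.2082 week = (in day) 1.457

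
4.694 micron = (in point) 0.01331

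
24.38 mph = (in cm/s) 1090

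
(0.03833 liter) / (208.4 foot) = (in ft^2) 6.495e-06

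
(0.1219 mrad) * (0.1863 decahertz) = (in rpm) 0.002169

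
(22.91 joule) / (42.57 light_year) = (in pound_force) 1.279e-17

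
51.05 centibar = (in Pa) 5.105e+04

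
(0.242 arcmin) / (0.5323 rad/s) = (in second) 0.0001322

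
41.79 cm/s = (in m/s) 0.4179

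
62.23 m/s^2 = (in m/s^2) 62.23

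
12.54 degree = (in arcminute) 752.4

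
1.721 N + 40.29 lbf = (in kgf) 18.45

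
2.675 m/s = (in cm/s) 267.5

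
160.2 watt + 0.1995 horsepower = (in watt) 309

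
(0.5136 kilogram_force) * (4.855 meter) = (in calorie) 5.844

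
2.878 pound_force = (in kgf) 1.305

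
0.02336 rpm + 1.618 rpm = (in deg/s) 9.848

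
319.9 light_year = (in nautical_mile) 1.634e+15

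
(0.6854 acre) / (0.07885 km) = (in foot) 115.4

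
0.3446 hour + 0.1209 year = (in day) 44.14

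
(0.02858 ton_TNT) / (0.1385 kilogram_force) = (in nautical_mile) 4.754e+04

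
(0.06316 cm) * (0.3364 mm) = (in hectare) 2.125e-11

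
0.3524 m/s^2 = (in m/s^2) 0.3524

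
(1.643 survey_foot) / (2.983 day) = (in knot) 3.777e-06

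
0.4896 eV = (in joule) 7.844e-20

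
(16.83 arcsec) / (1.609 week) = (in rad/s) 8.385e-11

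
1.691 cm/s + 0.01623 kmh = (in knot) 0.04163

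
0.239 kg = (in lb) 0.5269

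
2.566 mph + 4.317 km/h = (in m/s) 2.346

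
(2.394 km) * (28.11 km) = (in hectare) 6730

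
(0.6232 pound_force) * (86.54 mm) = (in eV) 1.497e+18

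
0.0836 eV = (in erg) 1.339e-13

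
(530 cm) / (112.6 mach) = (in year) 4.383e-12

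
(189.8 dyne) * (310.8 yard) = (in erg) 5.394e+06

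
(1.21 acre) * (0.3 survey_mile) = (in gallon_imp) 5.2e+08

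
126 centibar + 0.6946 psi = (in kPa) 130.8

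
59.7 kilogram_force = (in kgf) 59.7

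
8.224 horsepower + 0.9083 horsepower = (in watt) 6810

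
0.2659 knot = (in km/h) 0.4924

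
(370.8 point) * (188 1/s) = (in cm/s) 2459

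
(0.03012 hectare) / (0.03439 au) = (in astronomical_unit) 3.914e-19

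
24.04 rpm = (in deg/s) 144.2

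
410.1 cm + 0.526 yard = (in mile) 0.002847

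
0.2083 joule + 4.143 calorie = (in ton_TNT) 4.193e-09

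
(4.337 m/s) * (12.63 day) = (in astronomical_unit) 3.164e-05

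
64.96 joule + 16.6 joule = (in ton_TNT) 1.949e-08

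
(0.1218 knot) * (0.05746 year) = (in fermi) 1.135e+20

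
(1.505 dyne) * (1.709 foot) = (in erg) 78.4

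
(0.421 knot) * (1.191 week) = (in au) 1.043e-06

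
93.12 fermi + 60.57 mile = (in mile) 60.57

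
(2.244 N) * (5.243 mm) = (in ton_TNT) 2.812e-12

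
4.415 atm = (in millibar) 4473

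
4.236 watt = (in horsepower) 0.005681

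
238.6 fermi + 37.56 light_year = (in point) 1.007e+21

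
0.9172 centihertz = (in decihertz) 0.09172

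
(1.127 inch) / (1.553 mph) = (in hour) 1.145e-05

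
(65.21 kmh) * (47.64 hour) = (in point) 8.806e+09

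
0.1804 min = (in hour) 0.003007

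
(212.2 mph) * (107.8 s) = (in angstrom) 1.023e+14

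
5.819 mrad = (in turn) 0.0009261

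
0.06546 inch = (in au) 1.111e-14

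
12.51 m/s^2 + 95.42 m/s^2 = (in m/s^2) 107.9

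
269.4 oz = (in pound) 16.84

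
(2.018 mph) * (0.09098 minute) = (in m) 4.925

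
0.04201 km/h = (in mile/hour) 0.0261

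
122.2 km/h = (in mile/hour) 75.93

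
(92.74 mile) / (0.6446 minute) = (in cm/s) 3.859e+05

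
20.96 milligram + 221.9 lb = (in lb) 221.9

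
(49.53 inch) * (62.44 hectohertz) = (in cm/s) 7.855e+05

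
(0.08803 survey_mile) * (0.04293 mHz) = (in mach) 1.786e-05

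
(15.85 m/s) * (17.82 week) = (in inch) 6.725e+09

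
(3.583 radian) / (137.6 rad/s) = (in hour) 7.233e-06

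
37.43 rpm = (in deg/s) 224.6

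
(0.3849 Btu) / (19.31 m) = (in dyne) 2.103e+06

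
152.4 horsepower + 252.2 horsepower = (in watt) 3.017e+05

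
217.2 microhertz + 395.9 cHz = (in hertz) 3.959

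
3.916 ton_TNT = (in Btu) 1.553e+07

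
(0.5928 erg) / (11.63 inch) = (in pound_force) 4.511e-08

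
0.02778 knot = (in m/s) 0.01429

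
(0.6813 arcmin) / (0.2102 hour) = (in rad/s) 2.619e-07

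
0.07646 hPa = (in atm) 7.546e-05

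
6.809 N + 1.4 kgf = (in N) 20.54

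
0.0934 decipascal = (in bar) 9.34e-08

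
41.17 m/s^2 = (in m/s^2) 41.17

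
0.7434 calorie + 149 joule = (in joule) 152.1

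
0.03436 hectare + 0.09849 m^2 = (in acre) 0.08493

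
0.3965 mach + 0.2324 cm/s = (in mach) 0.3965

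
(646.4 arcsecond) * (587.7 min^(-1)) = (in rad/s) 0.0307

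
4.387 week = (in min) 4.422e+04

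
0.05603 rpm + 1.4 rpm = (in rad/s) 0.1525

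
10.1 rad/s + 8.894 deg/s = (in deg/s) 587.6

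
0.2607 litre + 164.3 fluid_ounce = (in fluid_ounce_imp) 180.2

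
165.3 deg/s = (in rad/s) 2.885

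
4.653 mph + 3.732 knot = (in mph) 8.948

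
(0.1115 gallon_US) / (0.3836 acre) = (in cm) 2.719e-05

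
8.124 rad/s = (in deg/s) 465.5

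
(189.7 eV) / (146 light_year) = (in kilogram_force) 2.244e-36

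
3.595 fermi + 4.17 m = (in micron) 4.17e+06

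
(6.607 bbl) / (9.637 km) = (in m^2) 0.000109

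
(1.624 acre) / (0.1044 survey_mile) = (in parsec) 1.268e-15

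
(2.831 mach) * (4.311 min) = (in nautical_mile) 134.6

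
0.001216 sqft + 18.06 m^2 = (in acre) 0.004463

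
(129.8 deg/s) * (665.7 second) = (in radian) 1508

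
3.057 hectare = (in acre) 7.554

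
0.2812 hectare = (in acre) 0.6949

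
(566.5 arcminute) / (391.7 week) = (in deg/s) 3.986e-08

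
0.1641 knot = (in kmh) 0.3039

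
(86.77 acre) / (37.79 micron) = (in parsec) 3.011e-07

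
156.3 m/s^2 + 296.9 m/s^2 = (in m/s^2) 453.2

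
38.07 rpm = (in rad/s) 3.987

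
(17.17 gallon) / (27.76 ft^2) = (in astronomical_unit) 1.685e-13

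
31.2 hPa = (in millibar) 31.2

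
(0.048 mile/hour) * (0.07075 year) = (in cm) 4.788e+06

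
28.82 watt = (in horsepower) 0.03865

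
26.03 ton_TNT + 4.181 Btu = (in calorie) 2.603e+10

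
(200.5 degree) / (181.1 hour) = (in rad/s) 5.367e-06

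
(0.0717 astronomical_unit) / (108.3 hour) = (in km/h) 9.904e+04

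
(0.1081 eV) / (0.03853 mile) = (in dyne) 2.793e-17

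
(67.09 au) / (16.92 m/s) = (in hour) 1.648e+08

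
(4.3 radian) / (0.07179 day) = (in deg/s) 0.03972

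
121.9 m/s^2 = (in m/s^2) 121.9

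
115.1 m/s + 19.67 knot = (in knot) 243.4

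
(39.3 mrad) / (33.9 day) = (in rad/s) 1.342e-08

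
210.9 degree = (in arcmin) 1.265e+04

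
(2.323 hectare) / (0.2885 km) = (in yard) 88.06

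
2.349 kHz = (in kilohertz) 2.349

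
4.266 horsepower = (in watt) 3181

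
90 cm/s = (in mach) 0.002643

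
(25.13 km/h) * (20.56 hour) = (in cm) 5.167e+07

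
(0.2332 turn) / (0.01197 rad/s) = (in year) 3.882e-06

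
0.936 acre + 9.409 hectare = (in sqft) 1.054e+06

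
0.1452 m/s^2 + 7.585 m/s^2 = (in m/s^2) 7.73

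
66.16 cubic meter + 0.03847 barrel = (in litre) 6.617e+04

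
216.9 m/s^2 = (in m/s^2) 216.9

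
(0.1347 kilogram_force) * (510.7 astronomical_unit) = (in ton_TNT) 2.412e+04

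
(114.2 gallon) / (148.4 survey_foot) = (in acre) 2.362e-06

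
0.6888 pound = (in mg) 3.124e+05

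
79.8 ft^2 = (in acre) 0.001832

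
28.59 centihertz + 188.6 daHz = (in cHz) 1.886e+05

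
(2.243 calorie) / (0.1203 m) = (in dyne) 7.801e+06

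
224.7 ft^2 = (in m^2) 20.88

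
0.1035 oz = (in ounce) 0.1035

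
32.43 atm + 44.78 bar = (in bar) 77.64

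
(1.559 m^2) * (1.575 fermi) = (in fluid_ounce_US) 8.303e-11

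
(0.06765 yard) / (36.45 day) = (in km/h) 7.071e-08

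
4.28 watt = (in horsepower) 0.00574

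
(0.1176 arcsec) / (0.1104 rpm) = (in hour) 1.37e-08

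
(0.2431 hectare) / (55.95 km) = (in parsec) 1.408e-18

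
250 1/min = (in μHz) 4.167e+06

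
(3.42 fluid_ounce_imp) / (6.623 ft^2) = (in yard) 0.0001727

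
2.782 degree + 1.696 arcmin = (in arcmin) 168.6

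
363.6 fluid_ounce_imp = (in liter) 10.33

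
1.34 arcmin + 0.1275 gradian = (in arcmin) 8.225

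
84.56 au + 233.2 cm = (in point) 3.586e+16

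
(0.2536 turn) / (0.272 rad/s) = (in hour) 0.001627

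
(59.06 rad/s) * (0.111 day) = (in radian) 5.664e+05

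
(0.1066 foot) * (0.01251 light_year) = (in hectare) 3.846e+08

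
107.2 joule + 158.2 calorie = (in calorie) 183.8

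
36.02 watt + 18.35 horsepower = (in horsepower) 18.4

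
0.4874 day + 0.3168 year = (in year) 0.3181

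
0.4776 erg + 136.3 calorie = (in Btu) 0.5405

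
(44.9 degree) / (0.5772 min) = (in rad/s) 0.02263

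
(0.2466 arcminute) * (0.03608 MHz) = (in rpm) 24.71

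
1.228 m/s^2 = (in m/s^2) 1.228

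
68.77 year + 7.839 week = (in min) 3.622e+07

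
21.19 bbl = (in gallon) 890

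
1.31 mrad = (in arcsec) 270.2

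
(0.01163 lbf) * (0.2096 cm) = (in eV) 6.768e+14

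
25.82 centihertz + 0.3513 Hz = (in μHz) 6.095e+05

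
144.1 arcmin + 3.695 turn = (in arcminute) 7.996e+04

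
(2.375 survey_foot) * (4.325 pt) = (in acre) 2.729e-07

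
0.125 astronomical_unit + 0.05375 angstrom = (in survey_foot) 6.135e+10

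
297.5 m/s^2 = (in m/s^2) 297.5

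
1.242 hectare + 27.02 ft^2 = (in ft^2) 1.337e+05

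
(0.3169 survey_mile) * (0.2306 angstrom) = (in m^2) 1.176e-08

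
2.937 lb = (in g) 1332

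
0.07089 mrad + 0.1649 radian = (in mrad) 165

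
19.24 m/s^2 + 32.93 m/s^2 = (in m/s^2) 52.17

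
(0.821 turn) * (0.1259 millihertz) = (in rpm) 0.006202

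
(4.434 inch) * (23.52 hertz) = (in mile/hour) 5.925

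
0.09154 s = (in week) 1.514e-07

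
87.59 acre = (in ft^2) 3.815e+06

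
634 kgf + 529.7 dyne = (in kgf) 634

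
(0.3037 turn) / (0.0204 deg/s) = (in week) 0.008861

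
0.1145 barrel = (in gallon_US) 4.809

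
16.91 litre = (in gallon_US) 4.467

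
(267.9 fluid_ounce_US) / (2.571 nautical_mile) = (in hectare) 1.664e-10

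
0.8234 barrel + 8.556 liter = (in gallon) 36.84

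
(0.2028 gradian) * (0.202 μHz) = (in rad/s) 6.435e-10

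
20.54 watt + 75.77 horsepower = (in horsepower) 75.8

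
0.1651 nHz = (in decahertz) 1.651e-11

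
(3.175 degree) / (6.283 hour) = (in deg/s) 0.0001404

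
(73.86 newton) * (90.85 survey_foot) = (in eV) 1.277e+22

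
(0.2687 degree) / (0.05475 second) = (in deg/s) 4.908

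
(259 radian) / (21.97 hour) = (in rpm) 0.03127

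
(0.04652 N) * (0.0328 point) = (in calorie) 1.287e-07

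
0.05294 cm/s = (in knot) 0.001029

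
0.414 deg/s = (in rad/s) 0.007226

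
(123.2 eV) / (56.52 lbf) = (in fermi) 7.851e-05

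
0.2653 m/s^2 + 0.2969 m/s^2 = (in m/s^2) 0.5622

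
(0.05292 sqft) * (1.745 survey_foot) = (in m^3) 0.002615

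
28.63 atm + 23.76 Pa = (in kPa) 2901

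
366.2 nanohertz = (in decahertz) 3.662e-08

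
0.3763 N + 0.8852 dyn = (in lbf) 0.0846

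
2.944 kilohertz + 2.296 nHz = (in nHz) 2.944e+12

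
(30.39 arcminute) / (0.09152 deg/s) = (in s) 5.534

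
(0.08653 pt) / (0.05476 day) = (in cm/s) 6.452e-07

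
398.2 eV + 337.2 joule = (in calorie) 80.59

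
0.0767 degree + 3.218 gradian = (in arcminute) 178.4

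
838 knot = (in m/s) 431.1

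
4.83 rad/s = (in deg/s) 276.7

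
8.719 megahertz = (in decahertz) 8.719e+05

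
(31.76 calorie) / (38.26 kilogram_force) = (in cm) 35.42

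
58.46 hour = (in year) 0.006674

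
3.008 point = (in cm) 0.1061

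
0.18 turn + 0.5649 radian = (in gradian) 108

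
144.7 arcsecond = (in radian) 0.0007015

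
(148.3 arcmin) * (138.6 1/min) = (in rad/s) 0.09965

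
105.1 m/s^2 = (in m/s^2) 105.1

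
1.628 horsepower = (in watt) 1214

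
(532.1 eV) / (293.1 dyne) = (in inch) 1.145e-12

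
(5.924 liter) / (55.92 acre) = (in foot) 8.588e-08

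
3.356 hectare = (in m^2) 3.356e+04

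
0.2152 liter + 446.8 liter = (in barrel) 2.812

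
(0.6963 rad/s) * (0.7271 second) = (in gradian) 32.23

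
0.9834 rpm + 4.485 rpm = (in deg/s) 32.81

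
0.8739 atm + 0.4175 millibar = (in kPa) 88.59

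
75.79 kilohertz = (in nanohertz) 7.579e+13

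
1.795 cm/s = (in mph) 0.04015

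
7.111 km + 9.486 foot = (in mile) 4.42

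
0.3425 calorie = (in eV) 8.944e+18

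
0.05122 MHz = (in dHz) 5.122e+05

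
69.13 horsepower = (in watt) 5.155e+04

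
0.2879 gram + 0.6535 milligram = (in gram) 0.2886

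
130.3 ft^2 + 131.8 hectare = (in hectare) 131.8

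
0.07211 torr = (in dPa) 96.14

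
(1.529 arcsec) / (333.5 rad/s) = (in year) 7.048e-16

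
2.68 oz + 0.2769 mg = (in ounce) 2.68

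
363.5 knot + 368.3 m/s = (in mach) 1.631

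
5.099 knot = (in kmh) 9.443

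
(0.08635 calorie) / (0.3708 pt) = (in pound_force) 620.9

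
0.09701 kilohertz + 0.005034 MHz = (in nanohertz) 5.131e+12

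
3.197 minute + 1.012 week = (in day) 7.086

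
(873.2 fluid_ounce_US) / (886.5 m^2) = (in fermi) 2.913e+10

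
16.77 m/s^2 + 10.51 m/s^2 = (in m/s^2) 27.28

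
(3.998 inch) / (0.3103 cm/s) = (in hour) 0.009091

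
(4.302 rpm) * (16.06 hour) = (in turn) 4145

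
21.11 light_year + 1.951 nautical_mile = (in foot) 6.552e+17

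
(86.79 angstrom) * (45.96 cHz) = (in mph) 8.923e-09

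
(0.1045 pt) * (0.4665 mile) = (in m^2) 0.02768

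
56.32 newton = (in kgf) 5.743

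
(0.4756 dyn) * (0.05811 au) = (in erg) 4.134e+11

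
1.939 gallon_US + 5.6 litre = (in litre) 12.94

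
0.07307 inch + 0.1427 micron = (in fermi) 1.856e+12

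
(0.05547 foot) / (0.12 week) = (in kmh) 8.387e-07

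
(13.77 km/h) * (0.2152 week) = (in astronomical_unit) 3.328e-06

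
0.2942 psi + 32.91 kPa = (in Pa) 3.494e+04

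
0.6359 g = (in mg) 635.9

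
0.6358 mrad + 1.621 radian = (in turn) 0.2581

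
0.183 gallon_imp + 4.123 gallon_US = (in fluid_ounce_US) 555.9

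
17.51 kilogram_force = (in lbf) 38.6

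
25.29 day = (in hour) 607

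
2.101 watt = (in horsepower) 0.002817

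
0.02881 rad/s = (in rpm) 0.2751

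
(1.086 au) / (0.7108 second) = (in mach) 6.713e+08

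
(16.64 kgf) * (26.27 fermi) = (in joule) 4.287e-12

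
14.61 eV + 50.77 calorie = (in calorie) 50.77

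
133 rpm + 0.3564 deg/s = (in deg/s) 798.4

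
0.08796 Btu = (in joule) 92.8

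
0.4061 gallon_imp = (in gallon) 0.4877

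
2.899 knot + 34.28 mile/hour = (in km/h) 60.54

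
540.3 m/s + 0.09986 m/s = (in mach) 1.587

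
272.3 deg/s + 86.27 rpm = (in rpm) 131.7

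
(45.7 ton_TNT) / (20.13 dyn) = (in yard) 1.039e+15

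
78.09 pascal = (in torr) 0.5857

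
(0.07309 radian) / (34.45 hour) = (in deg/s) 3.377e-05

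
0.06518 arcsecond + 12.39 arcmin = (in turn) 0.0005737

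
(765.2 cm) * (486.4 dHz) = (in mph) 832.6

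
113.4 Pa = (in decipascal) 1134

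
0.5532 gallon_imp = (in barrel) 0.01582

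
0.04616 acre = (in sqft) 2011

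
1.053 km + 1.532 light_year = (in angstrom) 1.449e+26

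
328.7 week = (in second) 1.988e+08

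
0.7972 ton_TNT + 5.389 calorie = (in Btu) 3.161e+06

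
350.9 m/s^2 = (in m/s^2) 350.9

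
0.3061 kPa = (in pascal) 306.1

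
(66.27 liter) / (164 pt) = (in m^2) 1.145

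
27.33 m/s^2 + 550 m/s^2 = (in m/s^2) 577.3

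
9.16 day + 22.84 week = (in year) 0.4631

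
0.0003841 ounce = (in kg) 1.089e-05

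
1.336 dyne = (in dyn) 1.336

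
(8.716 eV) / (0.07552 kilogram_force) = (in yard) 2.062e-18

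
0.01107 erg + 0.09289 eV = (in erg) 0.01107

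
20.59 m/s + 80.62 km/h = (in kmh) 154.7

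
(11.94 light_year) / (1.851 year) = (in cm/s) 1.935e+11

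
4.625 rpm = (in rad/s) 0.4843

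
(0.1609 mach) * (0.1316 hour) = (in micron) 2.596e+10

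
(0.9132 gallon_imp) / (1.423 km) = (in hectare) 2.917e-10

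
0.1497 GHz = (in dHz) 1.497e+09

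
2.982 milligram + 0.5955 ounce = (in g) 16.89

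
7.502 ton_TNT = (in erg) 3.139e+17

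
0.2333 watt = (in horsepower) 0.0003129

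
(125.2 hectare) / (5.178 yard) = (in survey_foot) 8.675e+05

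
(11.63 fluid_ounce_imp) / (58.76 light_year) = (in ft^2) 6.398e-21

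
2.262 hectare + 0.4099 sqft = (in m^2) 2.262e+04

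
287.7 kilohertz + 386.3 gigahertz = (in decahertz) 3.863e+10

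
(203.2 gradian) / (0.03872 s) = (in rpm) 787.2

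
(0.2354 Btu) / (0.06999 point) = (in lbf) 2.261e+06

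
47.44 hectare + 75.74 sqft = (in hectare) 47.44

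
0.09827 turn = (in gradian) 39.31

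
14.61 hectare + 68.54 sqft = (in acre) 36.1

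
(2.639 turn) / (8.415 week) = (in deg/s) 0.0001867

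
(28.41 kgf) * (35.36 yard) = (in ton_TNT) 2.153e-06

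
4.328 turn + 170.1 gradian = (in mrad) 2.987e+04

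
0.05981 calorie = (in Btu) 0.0002372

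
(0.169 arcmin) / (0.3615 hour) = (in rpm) 3.607e-07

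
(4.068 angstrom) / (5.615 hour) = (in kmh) 7.245e-14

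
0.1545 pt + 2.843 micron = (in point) 0.1626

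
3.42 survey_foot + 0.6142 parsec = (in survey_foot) 6.218e+16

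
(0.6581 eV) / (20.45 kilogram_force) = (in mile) 3.267e-25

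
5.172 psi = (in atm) 0.3519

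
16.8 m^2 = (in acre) 0.004151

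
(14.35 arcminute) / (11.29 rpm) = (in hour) 9.807e-07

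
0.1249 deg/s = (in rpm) 0.02082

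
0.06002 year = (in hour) 525.8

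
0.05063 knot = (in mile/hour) 0.05826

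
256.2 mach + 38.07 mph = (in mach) 256.2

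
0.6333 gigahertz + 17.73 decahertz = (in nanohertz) 6.333e+17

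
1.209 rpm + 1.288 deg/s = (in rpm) 1.424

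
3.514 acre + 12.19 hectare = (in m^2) 1.361e+05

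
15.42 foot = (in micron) 4.7e+06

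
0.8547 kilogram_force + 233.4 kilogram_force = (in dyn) 2.297e+08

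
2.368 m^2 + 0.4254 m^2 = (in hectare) 0.0002793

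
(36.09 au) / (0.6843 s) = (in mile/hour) 1.765e+13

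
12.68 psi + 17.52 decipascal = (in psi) 12.68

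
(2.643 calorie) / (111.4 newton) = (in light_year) 1.049e-17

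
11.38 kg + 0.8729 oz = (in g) 1.14e+04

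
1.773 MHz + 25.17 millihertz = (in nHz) 1.773e+15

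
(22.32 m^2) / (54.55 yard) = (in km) 0.0004475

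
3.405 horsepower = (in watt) 2539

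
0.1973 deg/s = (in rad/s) 0.003444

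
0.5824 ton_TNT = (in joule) 2.437e+09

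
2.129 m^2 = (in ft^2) 22.92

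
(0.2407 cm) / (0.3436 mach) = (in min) 3.429e-07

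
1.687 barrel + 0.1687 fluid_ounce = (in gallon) 70.86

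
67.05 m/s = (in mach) 0.1969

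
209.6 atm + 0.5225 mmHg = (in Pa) 2.124e+07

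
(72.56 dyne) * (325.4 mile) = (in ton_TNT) 9.082e-08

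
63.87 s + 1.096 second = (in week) 0.0001074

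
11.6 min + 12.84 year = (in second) 4.049e+08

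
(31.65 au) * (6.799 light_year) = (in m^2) 3.046e+29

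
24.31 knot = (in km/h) 45.02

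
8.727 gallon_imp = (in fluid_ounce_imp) 1396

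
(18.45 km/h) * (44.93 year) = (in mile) 4.512e+06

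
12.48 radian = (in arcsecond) 2.574e+06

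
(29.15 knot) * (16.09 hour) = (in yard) 9.499e+05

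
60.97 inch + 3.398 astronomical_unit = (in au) 3.398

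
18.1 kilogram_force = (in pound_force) 39.9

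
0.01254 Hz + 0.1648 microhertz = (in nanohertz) 1.254e+07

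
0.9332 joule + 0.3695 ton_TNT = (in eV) 9.649e+27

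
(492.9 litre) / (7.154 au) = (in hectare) 4.606e-17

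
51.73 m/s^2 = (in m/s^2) 51.73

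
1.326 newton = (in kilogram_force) 0.1352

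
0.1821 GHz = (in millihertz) 1.821e+11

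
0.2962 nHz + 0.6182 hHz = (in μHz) 6.182e+07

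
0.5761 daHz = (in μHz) 5.761e+06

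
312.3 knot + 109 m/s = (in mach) 0.792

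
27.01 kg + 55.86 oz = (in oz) 1009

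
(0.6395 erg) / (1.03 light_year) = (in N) 6.563e-24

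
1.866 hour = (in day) 0.07775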